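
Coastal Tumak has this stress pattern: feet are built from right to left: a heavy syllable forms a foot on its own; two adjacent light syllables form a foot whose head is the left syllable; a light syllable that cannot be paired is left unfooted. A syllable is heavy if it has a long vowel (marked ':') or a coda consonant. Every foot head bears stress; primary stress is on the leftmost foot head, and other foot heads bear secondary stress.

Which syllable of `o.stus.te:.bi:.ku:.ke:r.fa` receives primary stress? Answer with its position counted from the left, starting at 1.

2

Weights: 1 o L, 2 stus H, 3 te: H, 4 bi: H, 5 ku: H, 6 ke:r H, 7 fa L.
Parse right to left (heavy = foot alone; LL = one foot; stranded L unfooted): o (ˈstus) (ˈte:) (ˈbi:) (ˈku:) (ˈke:r) fa.
Foot heads: 2, 3, 4, 5, 6.
Primary stress on the leftmost head = syllable 2.
Primary stress: syllable 2 → o.ˈstus.te:.bi:.ku:.ke:r.fa.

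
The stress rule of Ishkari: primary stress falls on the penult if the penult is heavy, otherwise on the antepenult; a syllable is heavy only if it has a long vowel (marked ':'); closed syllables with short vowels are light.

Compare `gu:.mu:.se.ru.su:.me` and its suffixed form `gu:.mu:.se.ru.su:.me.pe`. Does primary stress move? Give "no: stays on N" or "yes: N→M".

no: stays on 5

Base `gu:.mu:.se.ru.su:.me` (6 syllables):
  Weights: 4 ru L, 5 su: H, 6 me L.
  The penult (syllable 5, su:) is heavy, so it takes stress.
  → primary stress on syllable 5.
Suffixed `gu:.mu:.se.ru.su:.me.pe` (7 syllables):
  Weights: 5 su: H, 6 me L, 7 pe L.
  The penult (syllable 6, me) is light, so stress falls on the antepenult (syllable 5, su:).
  → primary stress on syllable 5.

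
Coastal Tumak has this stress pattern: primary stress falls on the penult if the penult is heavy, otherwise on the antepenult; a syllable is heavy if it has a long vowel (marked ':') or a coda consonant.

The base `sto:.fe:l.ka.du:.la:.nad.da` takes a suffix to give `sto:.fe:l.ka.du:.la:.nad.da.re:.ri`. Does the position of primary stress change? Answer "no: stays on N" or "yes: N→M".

yes: 6→8

Base `sto:.fe:l.ka.du:.la:.nad.da` (7 syllables):
  Weights: 5 la: H, 6 nad H, 7 da L.
  The penult (syllable 6, nad) is heavy, so it takes stress.
  → primary stress on syllable 6.
Suffixed `sto:.fe:l.ka.du:.la:.nad.da.re:.ri` (9 syllables):
  Weights: 7 da L, 8 re: H, 9 ri L.
  The penult (syllable 8, re:) is heavy, so it takes stress.
  → primary stress on syllable 8.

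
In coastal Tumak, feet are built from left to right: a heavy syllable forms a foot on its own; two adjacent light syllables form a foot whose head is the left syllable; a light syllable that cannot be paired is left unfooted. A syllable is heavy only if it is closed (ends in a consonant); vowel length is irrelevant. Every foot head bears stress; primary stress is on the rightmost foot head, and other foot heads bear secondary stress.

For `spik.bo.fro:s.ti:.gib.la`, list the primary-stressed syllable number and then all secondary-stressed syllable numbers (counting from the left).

Weights: 1 spik H, 2 bo L, 3 fro:s H, 4 ti: L, 5 gib H, 6 la L.
Parse left to right (heavy = foot alone; LL = one foot; stranded L unfooted): (ˈspik) bo (ˈfro:s) ti: (ˈgib) la.
Foot heads: 1, 3, 5.
Primary stress on the rightmost head = syllable 5.
Secondary stress on 1, 3: ˌspik.bo.ˌfro:s.ti:.ˈgib.la.

primary 5, secondary 1, 3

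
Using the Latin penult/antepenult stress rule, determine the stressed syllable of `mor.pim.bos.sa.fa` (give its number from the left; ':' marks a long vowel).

Classical Latin: stress the penult if heavy (long vowel or closed), else the antepenult.
Weights: 3 bos H, 4 sa L, 5 fa L.
The penult (syllable 4, sa) is light, so stress falls on the antepenult (syllable 3, bos).
Stress on syllable 3: mor.pim.ˈbos.sa.fa.

3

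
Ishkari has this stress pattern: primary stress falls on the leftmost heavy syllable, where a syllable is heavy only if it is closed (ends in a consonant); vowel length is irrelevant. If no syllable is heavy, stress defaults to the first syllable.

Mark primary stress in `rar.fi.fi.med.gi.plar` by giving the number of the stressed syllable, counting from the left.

Weights: 1 rar H, 2 fi L, 3 fi L, 4 med H, 5 gi L, 6 plar H.
Heavy syllables in the domain: 1, 4, 6. The leftmost is syllable 1 (rar).
Primary stress: syllable 1 → ˈrar.fi.fi.med.gi.plar.

1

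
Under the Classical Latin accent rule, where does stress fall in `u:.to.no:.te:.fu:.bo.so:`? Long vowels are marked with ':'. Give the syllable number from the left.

Classical Latin: stress the penult if heavy (long vowel or closed), else the antepenult.
Weights: 5 fu: H, 6 bo L, 7 so: H.
The penult (syllable 6, bo) is light, so stress falls on the antepenult (syllable 5, fu:).
Stress on syllable 5: u:.to.no:.te:.ˈfu:.bo.so:.

5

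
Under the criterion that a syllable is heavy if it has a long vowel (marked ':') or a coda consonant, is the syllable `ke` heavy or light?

`ke`: short vowel, open (no coda). Short vowel, open → light.

light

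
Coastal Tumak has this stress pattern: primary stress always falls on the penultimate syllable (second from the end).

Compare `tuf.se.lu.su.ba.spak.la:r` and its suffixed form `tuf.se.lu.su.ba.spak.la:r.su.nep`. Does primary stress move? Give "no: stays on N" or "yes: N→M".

yes: 6→8

Base `tuf.se.lu.su.ba.spak.la:r` (7 syllables):
  The word has 7 syllables; the penultimate syllable (second from the end) is syllable 6 (spak).
  → primary stress on syllable 6.
Suffixed `tuf.se.lu.su.ba.spak.la:r.su.nep` (9 syllables):
  The word has 9 syllables; the penultimate syllable (second from the end) is syllable 8 (su).
  → primary stress on syllable 8.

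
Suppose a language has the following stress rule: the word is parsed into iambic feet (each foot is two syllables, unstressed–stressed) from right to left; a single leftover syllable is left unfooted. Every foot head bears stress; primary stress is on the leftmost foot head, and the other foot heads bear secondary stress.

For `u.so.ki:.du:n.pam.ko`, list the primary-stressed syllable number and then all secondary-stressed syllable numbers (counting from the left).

primary 2, secondary 4, 6

Parse right to left into iambic (σˈσ) feet: (u.ˈso) (ki:.ˈdu:n) (pam.ˈko).
Foot heads (stressed positions): 2, 4, 6.
End Rule Leftmost: primary stress on the leftmost head = syllable 2.
Secondary stress on 4, 6: u.ˈso.ki:.ˌdu:n.pam.ˌko.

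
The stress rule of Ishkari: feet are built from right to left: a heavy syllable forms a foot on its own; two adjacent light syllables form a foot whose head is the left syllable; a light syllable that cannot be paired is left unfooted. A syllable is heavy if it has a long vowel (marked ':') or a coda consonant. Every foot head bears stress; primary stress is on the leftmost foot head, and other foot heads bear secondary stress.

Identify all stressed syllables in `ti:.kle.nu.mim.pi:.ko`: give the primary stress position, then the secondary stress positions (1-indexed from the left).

Weights: 1 ti: H, 2 kle L, 3 nu L, 4 mim H, 5 pi: H, 6 ko L.
Parse right to left (heavy = foot alone; LL = one foot; stranded L unfooted): (ˈti:) (ˈkle.nu) (ˈmim) (ˈpi:) ko.
Foot heads: 1, 2, 4, 5.
Primary stress on the leftmost head = syllable 1.
Secondary stress on 2, 4, 5: ˈti:.ˌkle.nu.ˌmim.ˌpi:.ko.

primary 1, secondary 2, 4, 5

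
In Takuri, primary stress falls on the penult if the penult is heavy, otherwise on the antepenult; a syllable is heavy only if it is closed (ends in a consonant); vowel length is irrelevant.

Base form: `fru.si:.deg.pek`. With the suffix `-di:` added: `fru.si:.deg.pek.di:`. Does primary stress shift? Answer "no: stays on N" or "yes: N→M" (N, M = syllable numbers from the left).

Base `fru.si:.deg.pek` (4 syllables):
  Weights: 2 si: L, 3 deg H, 4 pek H.
  The penult (syllable 3, deg) is heavy, so it takes stress.
  → primary stress on syllable 3.
Suffixed `fru.si:.deg.pek.di:` (5 syllables):
  Weights: 3 deg H, 4 pek H, 5 di: L.
  The penult (syllable 4, pek) is heavy, so it takes stress.
  → primary stress on syllable 4.

yes: 3→4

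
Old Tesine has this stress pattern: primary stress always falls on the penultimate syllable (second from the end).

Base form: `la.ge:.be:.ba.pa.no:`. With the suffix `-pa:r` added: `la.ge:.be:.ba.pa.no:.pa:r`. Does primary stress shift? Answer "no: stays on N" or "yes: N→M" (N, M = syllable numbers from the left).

yes: 5→6

Base `la.ge:.be:.ba.pa.no:` (6 syllables):
  The word has 6 syllables; the penultimate syllable (second from the end) is syllable 5 (pa).
  → primary stress on syllable 5.
Suffixed `la.ge:.be:.ba.pa.no:.pa:r` (7 syllables):
  The word has 7 syllables; the penultimate syllable (second from the end) is syllable 6 (no:).
  → primary stress on syllable 6.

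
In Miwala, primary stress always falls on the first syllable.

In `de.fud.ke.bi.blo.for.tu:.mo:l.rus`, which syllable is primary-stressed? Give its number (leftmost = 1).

1

The word has 9 syllables; the first syllable is syllable 1 (de).
Primary stress: syllable 1 → ˈde.fud.ke.bi.blo.for.tu:.mo:l.rus.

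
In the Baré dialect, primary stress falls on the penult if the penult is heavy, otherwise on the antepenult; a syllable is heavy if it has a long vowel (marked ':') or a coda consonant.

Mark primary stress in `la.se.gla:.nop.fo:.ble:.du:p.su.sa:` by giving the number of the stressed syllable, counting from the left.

7

Weights: 7 du:p H, 8 su L, 9 sa: H.
The penult (syllable 8, su) is light, so stress falls on the antepenult (syllable 7, du:p).
Primary stress: syllable 7 → la.se.gla:.nop.fo:.ble:.ˈdu:p.su.sa:.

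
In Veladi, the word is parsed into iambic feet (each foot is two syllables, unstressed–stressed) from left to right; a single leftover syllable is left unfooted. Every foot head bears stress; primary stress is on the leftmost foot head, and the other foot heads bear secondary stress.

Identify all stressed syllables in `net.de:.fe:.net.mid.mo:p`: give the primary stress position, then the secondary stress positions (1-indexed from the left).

Parse left to right into iambic (σˈσ) feet: (net.ˈde:) (fe:.ˈnet) (mid.ˈmo:p).
Foot heads (stressed positions): 2, 4, 6.
End Rule Leftmost: primary stress on the leftmost head = syllable 2.
Secondary stress on 4, 6: net.ˈde:.fe:.ˌnet.mid.ˌmo:p.

primary 2, secondary 4, 6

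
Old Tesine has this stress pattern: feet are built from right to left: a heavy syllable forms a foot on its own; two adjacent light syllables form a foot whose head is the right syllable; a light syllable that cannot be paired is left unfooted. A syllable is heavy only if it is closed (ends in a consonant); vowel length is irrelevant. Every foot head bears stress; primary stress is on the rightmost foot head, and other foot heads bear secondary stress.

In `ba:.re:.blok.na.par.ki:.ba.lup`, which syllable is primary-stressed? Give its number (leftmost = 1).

8

Weights: 1 ba: L, 2 re: L, 3 blok H, 4 na L, 5 par H, 6 ki: L, 7 ba L, 8 lup H.
Parse right to left (heavy = foot alone; LL = one foot; stranded L unfooted): (ba:.ˈre:) (ˈblok) na (ˈpar) (ki:.ˈba) (ˈlup).
Foot heads: 2, 3, 5, 7, 8.
Primary stress on the rightmost head = syllable 8.
Primary stress: syllable 8 → ba:.re:.blok.na.par.ki:.ba.ˈlup.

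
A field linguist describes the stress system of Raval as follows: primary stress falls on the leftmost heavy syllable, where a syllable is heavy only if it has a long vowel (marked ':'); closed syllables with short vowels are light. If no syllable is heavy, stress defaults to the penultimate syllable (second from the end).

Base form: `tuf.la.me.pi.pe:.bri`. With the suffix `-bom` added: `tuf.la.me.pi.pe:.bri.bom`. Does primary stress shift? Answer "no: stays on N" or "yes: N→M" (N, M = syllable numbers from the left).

no: stays on 5

Base `tuf.la.me.pi.pe:.bri` (6 syllables):
  Weights: 1 tuf L, 2 la L, 3 me L, 4 pi L, 5 pe: H, 6 bri L.
  Heavy syllables in the domain: 5. The leftmost is syllable 5 (pe:).
  → primary stress on syllable 5.
Suffixed `tuf.la.me.pi.pe:.bri.bom` (7 syllables):
  Weights: 1 tuf L, 2 la L, 3 me L, 4 pi L, 5 pe: H, 6 bri L, 7 bom L.
  Heavy syllables in the domain: 5. The leftmost is syllable 5 (pe:).
  → primary stress on syllable 5.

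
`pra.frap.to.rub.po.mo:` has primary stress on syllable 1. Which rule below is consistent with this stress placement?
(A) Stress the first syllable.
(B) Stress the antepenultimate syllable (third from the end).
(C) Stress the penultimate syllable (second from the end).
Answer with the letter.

A

Rule A → syllable 1 ✓.
Rule B → syllable 4 (observed: 1).
Rule C → syllable 5 (observed: 1).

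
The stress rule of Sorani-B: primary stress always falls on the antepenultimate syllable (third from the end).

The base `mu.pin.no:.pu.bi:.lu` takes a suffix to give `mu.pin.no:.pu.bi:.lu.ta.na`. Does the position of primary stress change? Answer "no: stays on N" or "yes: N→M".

yes: 4→6

Base `mu.pin.no:.pu.bi:.lu` (6 syllables):
  The word has 6 syllables; the antepenultimate syllable (third from the end) is syllable 4 (pu).
  → primary stress on syllable 4.
Suffixed `mu.pin.no:.pu.bi:.lu.ta.na` (8 syllables):
  The word has 8 syllables; the antepenultimate syllable (third from the end) is syllable 6 (lu).
  → primary stress on syllable 6.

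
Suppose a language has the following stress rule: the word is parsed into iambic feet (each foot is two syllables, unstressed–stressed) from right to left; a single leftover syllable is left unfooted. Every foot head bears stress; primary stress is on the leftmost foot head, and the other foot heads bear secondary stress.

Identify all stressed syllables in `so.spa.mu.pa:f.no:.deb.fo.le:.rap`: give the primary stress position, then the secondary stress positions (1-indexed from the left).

Parse right to left into iambic (σˈσ) feet: so (spa.ˈmu) (pa:f.ˈno:) (deb.ˈfo) (le:.ˈrap). Syllable 1 is left unfooted.
Foot heads (stressed positions): 3, 5, 7, 9.
End Rule Leftmost: primary stress on the leftmost head = syllable 3.
Secondary stress on 5, 7, 9: so.spa.ˈmu.pa:f.ˌno:.deb.ˌfo.le:.ˌrap.

primary 3, secondary 5, 7, 9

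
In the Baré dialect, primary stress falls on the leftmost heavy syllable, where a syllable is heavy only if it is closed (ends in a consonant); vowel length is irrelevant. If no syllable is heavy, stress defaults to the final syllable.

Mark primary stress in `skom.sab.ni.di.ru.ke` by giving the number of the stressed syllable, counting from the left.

Weights: 1 skom H, 2 sab H, 3 ni L, 4 di L, 5 ru L, 6 ke L.
Heavy syllables in the domain: 1, 2. The leftmost is syllable 1 (skom).
Primary stress: syllable 1 → ˈskom.sab.ni.di.ru.ke.

1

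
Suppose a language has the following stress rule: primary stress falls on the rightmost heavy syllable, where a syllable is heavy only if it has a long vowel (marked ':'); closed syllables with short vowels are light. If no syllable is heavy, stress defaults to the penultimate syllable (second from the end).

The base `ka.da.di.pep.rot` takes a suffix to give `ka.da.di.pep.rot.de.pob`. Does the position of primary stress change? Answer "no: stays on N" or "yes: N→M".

Base `ka.da.di.pep.rot` (5 syllables):
  Weights: 1 ka L, 2 da L, 3 di L, 4 pep L, 5 rot L.
  No heavy syllable in the domain; default to the penultimate syllable (second from the end) = syllable 4.
  → primary stress on syllable 4.
Suffixed `ka.da.di.pep.rot.de.pob` (7 syllables):
  Weights: 1 ka L, 2 da L, 3 di L, 4 pep L, 5 rot L, 6 de L, 7 pob L.
  No heavy syllable in the domain; default to the penultimate syllable (second from the end) = syllable 6.
  → primary stress on syllable 6.

yes: 4→6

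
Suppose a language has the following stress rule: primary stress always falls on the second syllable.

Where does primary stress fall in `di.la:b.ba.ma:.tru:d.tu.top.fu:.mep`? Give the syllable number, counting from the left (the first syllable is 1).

2

The word has 9 syllables; the second syllable is syllable 2 (la:b).
Primary stress: syllable 2 → di.ˈla:b.ba.ma:.tru:d.tu.top.fu:.mep.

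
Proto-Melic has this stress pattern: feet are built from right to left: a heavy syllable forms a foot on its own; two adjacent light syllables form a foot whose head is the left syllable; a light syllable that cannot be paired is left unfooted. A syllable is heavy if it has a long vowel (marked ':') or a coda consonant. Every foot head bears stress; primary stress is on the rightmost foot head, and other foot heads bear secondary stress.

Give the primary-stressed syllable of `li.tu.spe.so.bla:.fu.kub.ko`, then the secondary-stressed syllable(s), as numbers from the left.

Weights: 1 li L, 2 tu L, 3 spe L, 4 so L, 5 bla: H, 6 fu L, 7 kub H, 8 ko L.
Parse right to left (heavy = foot alone; LL = one foot; stranded L unfooted): (ˈli.tu) (ˈspe.so) (ˈbla:) fu (ˈkub) ko.
Foot heads: 1, 3, 5, 7.
Primary stress on the rightmost head = syllable 7.
Secondary stress on 1, 3, 5: ˌli.tu.ˌspe.so.ˌbla:.fu.ˈkub.ko.

primary 7, secondary 1, 3, 5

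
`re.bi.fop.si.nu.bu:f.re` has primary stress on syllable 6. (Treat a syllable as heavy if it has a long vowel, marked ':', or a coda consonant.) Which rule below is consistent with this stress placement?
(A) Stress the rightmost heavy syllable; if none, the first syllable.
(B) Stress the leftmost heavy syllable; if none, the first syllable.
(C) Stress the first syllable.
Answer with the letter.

Rule A → syllable 6 ✓.
Rule B → syllable 3 (observed: 6).
Rule C → syllable 1 (observed: 6).

A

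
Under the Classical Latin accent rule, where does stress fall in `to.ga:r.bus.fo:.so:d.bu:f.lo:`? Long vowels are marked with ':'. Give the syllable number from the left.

6

Classical Latin: stress the penult if heavy (long vowel or closed), else the antepenult.
Weights: 5 so:d H, 6 bu:f H, 7 lo: H.
The penult (syllable 6, bu:f) is heavy, so it takes stress.
Stress on syllable 6: to.ga:r.bus.fo:.so:d.ˈbu:f.lo:.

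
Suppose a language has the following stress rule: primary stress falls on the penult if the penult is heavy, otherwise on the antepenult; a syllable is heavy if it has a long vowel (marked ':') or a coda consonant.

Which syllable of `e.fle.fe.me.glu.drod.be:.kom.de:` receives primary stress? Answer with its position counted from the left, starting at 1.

8

Weights: 7 be: H, 8 kom H, 9 de: H.
The penult (syllable 8, kom) is heavy, so it takes stress.
Primary stress: syllable 8 → e.fle.fe.me.glu.drod.be:.ˈkom.de:.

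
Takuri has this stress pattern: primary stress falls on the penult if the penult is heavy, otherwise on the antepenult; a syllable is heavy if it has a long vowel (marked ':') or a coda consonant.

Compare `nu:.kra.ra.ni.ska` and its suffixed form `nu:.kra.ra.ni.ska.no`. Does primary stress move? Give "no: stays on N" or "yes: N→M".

Base `nu:.kra.ra.ni.ska` (5 syllables):
  Weights: 3 ra L, 4 ni L, 5 ska L.
  The penult (syllable 4, ni) is light, so stress falls on the antepenult (syllable 3, ra).
  → primary stress on syllable 3.
Suffixed `nu:.kra.ra.ni.ska.no` (6 syllables):
  Weights: 4 ni L, 5 ska L, 6 no L.
  The penult (syllable 5, ska) is light, so stress falls on the antepenult (syllable 4, ni).
  → primary stress on syllable 4.

yes: 3→4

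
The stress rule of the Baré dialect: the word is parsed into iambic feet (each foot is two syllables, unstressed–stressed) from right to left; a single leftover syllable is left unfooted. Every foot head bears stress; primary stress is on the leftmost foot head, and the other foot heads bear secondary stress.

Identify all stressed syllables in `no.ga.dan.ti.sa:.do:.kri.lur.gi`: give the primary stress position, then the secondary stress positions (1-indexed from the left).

primary 3, secondary 5, 7, 9

Parse right to left into iambic (σˈσ) feet: no (ga.ˈdan) (ti.ˈsa:) (do:.ˈkri) (lur.ˈgi). Syllable 1 is left unfooted.
Foot heads (stressed positions): 3, 5, 7, 9.
End Rule Leftmost: primary stress on the leftmost head = syllable 3.
Secondary stress on 5, 7, 9: no.ga.ˈdan.ti.ˌsa:.do:.ˌkri.lur.ˌgi.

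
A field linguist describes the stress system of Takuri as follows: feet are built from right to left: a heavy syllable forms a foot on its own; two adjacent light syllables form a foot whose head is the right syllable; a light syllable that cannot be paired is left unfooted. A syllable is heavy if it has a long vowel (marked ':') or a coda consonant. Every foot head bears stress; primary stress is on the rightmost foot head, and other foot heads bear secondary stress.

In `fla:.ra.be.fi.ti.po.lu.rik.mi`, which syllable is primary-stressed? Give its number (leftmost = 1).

Weights: 1 fla: H, 2 ra L, 3 be L, 4 fi L, 5 ti L, 6 po L, 7 lu L, 8 rik H, 9 mi L.
Parse right to left (heavy = foot alone; LL = one foot; stranded L unfooted): (ˈfla:) (ra.ˈbe) (fi.ˈti) (po.ˈlu) (ˈrik) mi.
Foot heads: 1, 3, 5, 7, 8.
Primary stress on the rightmost head = syllable 8.
Primary stress: syllable 8 → fla:.ra.be.fi.ti.po.lu.ˈrik.mi.

8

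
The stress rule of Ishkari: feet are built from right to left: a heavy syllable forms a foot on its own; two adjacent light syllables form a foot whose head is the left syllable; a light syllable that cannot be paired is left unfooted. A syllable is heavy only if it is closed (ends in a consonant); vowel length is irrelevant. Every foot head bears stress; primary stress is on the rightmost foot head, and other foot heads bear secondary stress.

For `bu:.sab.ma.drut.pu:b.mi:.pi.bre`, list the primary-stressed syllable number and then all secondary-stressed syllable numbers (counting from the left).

primary 7, secondary 2, 4, 5

Weights: 1 bu: L, 2 sab H, 3 ma L, 4 drut H, 5 pu:b H, 6 mi: L, 7 pi L, 8 bre L.
Parse right to left (heavy = foot alone; LL = one foot; stranded L unfooted): bu: (ˈsab) ma (ˈdrut) (ˈpu:b) mi: (ˈpi.bre).
Foot heads: 2, 4, 5, 7.
Primary stress on the rightmost head = syllable 7.
Secondary stress on 2, 4, 5: bu:.ˌsab.ma.ˌdrut.ˌpu:b.mi:.ˈpi.bre.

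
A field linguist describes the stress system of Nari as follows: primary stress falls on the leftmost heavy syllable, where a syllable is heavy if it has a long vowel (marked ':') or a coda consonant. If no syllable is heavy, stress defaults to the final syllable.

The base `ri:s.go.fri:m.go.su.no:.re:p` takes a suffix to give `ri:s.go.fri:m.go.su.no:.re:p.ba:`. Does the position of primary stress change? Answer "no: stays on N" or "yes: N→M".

no: stays on 1

Base `ri:s.go.fri:m.go.su.no:.re:p` (7 syllables):
  Weights: 1 ri:s H, 2 go L, 3 fri:m H, 4 go L, 5 su L, 6 no: H, 7 re:p H.
  Heavy syllables in the domain: 1, 3, 6, 7. The leftmost is syllable 1 (ri:s).
  → primary stress on syllable 1.
Suffixed `ri:s.go.fri:m.go.su.no:.re:p.ba:` (8 syllables):
  Weights: 1 ri:s H, 2 go L, 3 fri:m H, 4 go L, 5 su L, 6 no: H, 7 re:p H, 8 ba: H.
  Heavy syllables in the domain: 1, 3, 6, 7, 8. The leftmost is syllable 1 (ri:s).
  → primary stress on syllable 1.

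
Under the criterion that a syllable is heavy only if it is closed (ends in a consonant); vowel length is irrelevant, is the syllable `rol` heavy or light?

heavy

`rol`: short vowel, closed (coda /l/). Closed (coda /l/) → heavy.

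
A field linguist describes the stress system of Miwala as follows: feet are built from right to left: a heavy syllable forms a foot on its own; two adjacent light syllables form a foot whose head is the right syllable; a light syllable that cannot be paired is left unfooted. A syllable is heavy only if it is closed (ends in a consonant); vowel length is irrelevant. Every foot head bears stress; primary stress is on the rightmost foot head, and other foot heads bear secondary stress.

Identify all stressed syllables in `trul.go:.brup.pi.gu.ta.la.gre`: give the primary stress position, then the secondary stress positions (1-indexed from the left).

Weights: 1 trul H, 2 go: L, 3 brup H, 4 pi L, 5 gu L, 6 ta L, 7 la L, 8 gre L.
Parse right to left (heavy = foot alone; LL = one foot; stranded L unfooted): (ˈtrul) go: (ˈbrup) pi (gu.ˈta) (la.ˈgre).
Foot heads: 1, 3, 6, 8.
Primary stress on the rightmost head = syllable 8.
Secondary stress on 1, 3, 6: ˌtrul.go:.ˌbrup.pi.gu.ˌta.la.ˈgre.

primary 8, secondary 1, 3, 6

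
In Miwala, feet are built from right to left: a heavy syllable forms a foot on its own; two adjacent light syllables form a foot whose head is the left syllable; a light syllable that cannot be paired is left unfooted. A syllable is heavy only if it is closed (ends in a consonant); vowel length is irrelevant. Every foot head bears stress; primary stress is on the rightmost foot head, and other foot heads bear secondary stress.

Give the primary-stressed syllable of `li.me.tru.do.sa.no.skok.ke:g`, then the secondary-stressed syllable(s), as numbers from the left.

primary 8, secondary 1, 3, 5, 7

Weights: 1 li L, 2 me L, 3 tru L, 4 do L, 5 sa L, 6 no L, 7 skok H, 8 ke:g H.
Parse right to left (heavy = foot alone; LL = one foot; stranded L unfooted): (ˈli.me) (ˈtru.do) (ˈsa.no) (ˈskok) (ˈke:g).
Foot heads: 1, 3, 5, 7, 8.
Primary stress on the rightmost head = syllable 8.
Secondary stress on 1, 3, 5, 7: ˌli.me.ˌtru.do.ˌsa.no.ˌskok.ˈke:g.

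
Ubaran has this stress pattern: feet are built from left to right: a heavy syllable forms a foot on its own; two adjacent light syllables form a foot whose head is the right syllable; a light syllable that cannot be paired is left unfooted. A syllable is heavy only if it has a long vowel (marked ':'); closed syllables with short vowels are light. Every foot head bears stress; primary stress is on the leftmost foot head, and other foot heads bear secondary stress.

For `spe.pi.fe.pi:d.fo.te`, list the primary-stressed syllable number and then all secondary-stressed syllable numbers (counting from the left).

Weights: 1 spe L, 2 pi L, 3 fe L, 4 pi:d H, 5 fo L, 6 te L.
Parse left to right (heavy = foot alone; LL = one foot; stranded L unfooted): (spe.ˈpi) fe (ˈpi:d) (fo.ˈte).
Foot heads: 2, 4, 6.
Primary stress on the leftmost head = syllable 2.
Secondary stress on 4, 6: spe.ˈpi.fe.ˌpi:d.fo.ˌte.

primary 2, secondary 4, 6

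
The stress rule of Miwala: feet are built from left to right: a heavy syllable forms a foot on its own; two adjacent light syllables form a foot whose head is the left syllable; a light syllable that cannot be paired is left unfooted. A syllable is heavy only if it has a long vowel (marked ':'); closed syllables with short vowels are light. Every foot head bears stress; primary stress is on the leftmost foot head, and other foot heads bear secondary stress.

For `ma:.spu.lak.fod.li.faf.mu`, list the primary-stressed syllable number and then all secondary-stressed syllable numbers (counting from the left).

Weights: 1 ma: H, 2 spu L, 3 lak L, 4 fod L, 5 li L, 6 faf L, 7 mu L.
Parse left to right (heavy = foot alone; LL = one foot; stranded L unfooted): (ˈma:) (ˈspu.lak) (ˈfod.li) (ˈfaf.mu).
Foot heads: 1, 2, 4, 6.
Primary stress on the leftmost head = syllable 1.
Secondary stress on 2, 4, 6: ˈma:.ˌspu.lak.ˌfod.li.ˌfaf.mu.

primary 1, secondary 2, 4, 6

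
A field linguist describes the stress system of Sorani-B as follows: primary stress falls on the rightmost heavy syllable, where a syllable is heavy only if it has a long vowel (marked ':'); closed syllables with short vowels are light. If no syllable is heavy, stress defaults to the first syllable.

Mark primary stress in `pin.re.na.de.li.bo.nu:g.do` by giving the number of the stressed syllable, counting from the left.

7

Weights: 1 pin L, 2 re L, 3 na L, 4 de L, 5 li L, 6 bo L, 7 nu:g H, 8 do L.
Heavy syllables in the domain: 7. The rightmost is syllable 7 (nu:g).
Primary stress: syllable 7 → pin.re.na.de.li.bo.ˈnu:g.do.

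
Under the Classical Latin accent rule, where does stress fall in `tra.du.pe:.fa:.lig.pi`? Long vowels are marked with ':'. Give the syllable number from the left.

Classical Latin: stress the penult if heavy (long vowel or closed), else the antepenult.
Weights: 4 fa: H, 5 lig H, 6 pi L.
The penult (syllable 5, lig) is heavy, so it takes stress.
Stress on syllable 5: tra.du.pe:.fa:.ˈlig.pi.

5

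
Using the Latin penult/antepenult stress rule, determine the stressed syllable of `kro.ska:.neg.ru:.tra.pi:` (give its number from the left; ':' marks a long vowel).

4

Classical Latin: stress the penult if heavy (long vowel or closed), else the antepenult.
Weights: 4 ru: H, 5 tra L, 6 pi: H.
The penult (syllable 5, tra) is light, so stress falls on the antepenult (syllable 4, ru:).
Stress on syllable 4: kro.ska:.neg.ˈru:.tra.pi:.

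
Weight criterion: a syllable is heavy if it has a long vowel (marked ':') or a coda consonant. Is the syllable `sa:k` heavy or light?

heavy

`sa:k`: long vowel, closed (coda /k/). Long vowel and closed → heavy.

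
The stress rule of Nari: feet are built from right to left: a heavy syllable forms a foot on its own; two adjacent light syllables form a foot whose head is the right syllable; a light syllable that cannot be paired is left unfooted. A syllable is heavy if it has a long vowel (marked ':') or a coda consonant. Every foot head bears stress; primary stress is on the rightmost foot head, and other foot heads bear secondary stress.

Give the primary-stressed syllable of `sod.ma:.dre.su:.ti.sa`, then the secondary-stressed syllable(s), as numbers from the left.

Weights: 1 sod H, 2 ma: H, 3 dre L, 4 su: H, 5 ti L, 6 sa L.
Parse right to left (heavy = foot alone; LL = one foot; stranded L unfooted): (ˈsod) (ˈma:) dre (ˈsu:) (ti.ˈsa).
Foot heads: 1, 2, 4, 6.
Primary stress on the rightmost head = syllable 6.
Secondary stress on 1, 2, 4: ˌsod.ˌma:.dre.ˌsu:.ti.ˈsa.

primary 6, secondary 1, 2, 4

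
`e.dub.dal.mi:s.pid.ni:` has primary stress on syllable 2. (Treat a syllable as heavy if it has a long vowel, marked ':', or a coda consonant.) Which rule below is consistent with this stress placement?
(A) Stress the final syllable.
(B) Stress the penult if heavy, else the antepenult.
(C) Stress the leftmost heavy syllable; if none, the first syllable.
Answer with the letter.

Rule A → syllable 6 (observed: 2).
Rule B → syllable 5 (observed: 2).
Rule C → syllable 2 ✓.

C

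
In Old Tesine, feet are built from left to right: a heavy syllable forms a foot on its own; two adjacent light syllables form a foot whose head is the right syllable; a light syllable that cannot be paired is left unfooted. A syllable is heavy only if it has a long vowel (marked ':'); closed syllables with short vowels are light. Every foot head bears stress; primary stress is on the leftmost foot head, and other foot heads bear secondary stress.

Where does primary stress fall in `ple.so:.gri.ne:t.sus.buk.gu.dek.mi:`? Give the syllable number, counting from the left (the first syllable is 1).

2

Weights: 1 ple L, 2 so: H, 3 gri L, 4 ne:t H, 5 sus L, 6 buk L, 7 gu L, 8 dek L, 9 mi: H.
Parse left to right (heavy = foot alone; LL = one foot; stranded L unfooted): ple (ˈso:) gri (ˈne:t) (sus.ˈbuk) (gu.ˈdek) (ˈmi:).
Foot heads: 2, 4, 6, 8, 9.
Primary stress on the leftmost head = syllable 2.
Primary stress: syllable 2 → ple.ˈso:.gri.ne:t.sus.buk.gu.dek.mi:.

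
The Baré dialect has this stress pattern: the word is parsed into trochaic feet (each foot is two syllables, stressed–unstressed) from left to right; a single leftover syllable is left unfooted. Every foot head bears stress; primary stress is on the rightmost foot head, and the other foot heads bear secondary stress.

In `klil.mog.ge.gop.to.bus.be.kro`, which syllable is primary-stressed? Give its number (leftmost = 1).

Parse left to right into trochaic (ˈσσ) feet: (ˈklil.mog) (ˈge.gop) (ˈto.bus) (ˈbe.kro).
Foot heads (stressed positions): 1, 3, 5, 7.
End Rule Rightmost: primary stress on the rightmost head = syllable 7.
Primary stress: syllable 7 → klil.mog.ge.gop.to.bus.ˈbe.kro.

7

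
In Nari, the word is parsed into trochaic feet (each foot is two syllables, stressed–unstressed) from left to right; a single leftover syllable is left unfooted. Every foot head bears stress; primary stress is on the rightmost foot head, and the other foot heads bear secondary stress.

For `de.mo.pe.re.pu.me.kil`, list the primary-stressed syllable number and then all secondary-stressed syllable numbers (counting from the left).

primary 5, secondary 1, 3

Parse left to right into trochaic (ˈσσ) feet: (ˈde.mo) (ˈpe.re) (ˈpu.me) kil. Syllable 7 is left unfooted.
Foot heads (stressed positions): 1, 3, 5.
End Rule Rightmost: primary stress on the rightmost head = syllable 5.
Secondary stress on 1, 3: ˌde.mo.ˌpe.re.ˈpu.me.kil.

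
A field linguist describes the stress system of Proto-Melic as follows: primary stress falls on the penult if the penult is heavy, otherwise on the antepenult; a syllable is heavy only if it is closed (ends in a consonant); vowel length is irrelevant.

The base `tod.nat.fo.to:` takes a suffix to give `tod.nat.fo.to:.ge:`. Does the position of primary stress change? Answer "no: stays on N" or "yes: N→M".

Base `tod.nat.fo.to:` (4 syllables):
  Weights: 2 nat H, 3 fo L, 4 to: L.
  The penult (syllable 3, fo) is light, so stress falls on the antepenult (syllable 2, nat).
  → primary stress on syllable 2.
Suffixed `tod.nat.fo.to:.ge:` (5 syllables):
  Weights: 3 fo L, 4 to: L, 5 ge: L.
  The penult (syllable 4, to:) is light, so stress falls on the antepenult (syllable 3, fo).
  → primary stress on syllable 3.

yes: 2→3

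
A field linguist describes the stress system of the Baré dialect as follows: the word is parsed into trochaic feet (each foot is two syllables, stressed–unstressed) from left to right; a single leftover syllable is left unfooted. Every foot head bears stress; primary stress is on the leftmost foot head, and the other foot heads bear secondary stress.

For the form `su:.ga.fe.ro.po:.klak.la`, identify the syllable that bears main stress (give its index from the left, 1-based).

1

Parse left to right into trochaic (ˈσσ) feet: (ˈsu:.ga) (ˈfe.ro) (ˈpo:.klak) la. Syllable 7 is left unfooted.
Foot heads (stressed positions): 1, 3, 5.
End Rule Leftmost: primary stress on the leftmost head = syllable 1.
Primary stress: syllable 1 → ˈsu:.ga.fe.ro.po:.klak.la.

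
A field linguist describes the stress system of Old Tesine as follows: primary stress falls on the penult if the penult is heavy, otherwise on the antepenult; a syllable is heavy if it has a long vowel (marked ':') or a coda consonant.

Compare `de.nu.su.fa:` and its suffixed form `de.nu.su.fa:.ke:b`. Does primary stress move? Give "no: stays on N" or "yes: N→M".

yes: 2→4

Base `de.nu.su.fa:` (4 syllables):
  Weights: 2 nu L, 3 su L, 4 fa: H.
  The penult (syllable 3, su) is light, so stress falls on the antepenult (syllable 2, nu).
  → primary stress on syllable 2.
Suffixed `de.nu.su.fa:.ke:b` (5 syllables):
  Weights: 3 su L, 4 fa: H, 5 ke:b H.
  The penult (syllable 4, fa:) is heavy, so it takes stress.
  → primary stress on syllable 4.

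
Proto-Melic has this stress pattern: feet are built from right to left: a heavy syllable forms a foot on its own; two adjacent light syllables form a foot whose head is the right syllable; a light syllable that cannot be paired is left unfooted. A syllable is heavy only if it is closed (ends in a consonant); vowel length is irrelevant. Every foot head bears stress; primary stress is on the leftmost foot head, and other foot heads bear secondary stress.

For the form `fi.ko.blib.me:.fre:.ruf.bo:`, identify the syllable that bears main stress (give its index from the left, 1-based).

2

Weights: 1 fi L, 2 ko L, 3 blib H, 4 me: L, 5 fre: L, 6 ruf H, 7 bo: L.
Parse right to left (heavy = foot alone; LL = one foot; stranded L unfooted): (fi.ˈko) (ˈblib) (me:.ˈfre:) (ˈruf) bo:.
Foot heads: 2, 3, 5, 6.
Primary stress on the leftmost head = syllable 2.
Primary stress: syllable 2 → fi.ˈko.blib.me:.fre:.ruf.bo:.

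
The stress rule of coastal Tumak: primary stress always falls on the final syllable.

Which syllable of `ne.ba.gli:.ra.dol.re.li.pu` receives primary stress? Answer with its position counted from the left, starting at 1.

8

The word has 8 syllables; the final syllable is syllable 8 (pu).
Primary stress: syllable 8 → ne.ba.gli:.ra.dol.re.li.ˈpu.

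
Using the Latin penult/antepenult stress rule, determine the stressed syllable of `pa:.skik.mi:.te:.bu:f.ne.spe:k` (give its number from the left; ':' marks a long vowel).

5

Classical Latin: stress the penult if heavy (long vowel or closed), else the antepenult.
Weights: 5 bu:f H, 6 ne L, 7 spe:k H.
The penult (syllable 6, ne) is light, so stress falls on the antepenult (syllable 5, bu:f).
Stress on syllable 5: pa:.skik.mi:.te:.ˈbu:f.ne.spe:k.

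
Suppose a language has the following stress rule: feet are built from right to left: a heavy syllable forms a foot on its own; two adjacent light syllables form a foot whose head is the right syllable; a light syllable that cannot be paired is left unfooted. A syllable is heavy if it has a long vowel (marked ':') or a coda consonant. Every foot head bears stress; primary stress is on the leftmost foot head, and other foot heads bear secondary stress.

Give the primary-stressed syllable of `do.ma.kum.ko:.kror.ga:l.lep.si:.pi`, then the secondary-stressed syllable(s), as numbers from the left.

primary 2, secondary 3, 4, 5, 6, 7, 8

Weights: 1 do L, 2 ma L, 3 kum H, 4 ko: H, 5 kror H, 6 ga:l H, 7 lep H, 8 si: H, 9 pi L.
Parse right to left (heavy = foot alone; LL = one foot; stranded L unfooted): (do.ˈma) (ˈkum) (ˈko:) (ˈkror) (ˈga:l) (ˈlep) (ˈsi:) pi.
Foot heads: 2, 3, 4, 5, 6, 7, 8.
Primary stress on the leftmost head = syllable 2.
Secondary stress on 3, 4, 5, 6, 7, 8: do.ˈma.ˌkum.ˌko:.ˌkror.ˌga:l.ˌlep.ˌsi:.pi.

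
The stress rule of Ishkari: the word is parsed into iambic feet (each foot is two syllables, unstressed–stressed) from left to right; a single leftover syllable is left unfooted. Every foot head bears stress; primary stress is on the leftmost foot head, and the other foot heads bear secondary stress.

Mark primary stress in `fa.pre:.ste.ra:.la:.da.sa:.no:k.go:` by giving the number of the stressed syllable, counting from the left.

2

Parse left to right into iambic (σˈσ) feet: (fa.ˈpre:) (ste.ˈra:) (la:.ˈda) (sa:.ˈno:k) go:. Syllable 9 is left unfooted.
Foot heads (stressed positions): 2, 4, 6, 8.
End Rule Leftmost: primary stress on the leftmost head = syllable 2.
Primary stress: syllable 2 → fa.ˈpre:.ste.ra:.la:.da.sa:.no:k.go:.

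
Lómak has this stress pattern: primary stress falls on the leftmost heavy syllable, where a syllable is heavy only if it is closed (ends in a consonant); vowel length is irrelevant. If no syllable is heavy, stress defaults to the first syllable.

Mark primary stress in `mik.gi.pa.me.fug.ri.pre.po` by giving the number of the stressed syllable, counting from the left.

Weights: 1 mik H, 2 gi L, 3 pa L, 4 me L, 5 fug H, 6 ri L, 7 pre L, 8 po L.
Heavy syllables in the domain: 1, 5. The leftmost is syllable 1 (mik).
Primary stress: syllable 1 → ˈmik.gi.pa.me.fug.ri.pre.po.

1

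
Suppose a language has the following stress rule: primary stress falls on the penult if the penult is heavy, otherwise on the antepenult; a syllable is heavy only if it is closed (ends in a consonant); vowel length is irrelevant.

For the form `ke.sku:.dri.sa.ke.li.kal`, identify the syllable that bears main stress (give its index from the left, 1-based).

5

Weights: 5 ke L, 6 li L, 7 kal H.
The penult (syllable 6, li) is light, so stress falls on the antepenult (syllable 5, ke).
Primary stress: syllable 5 → ke.sku:.dri.sa.ˈke.li.kal.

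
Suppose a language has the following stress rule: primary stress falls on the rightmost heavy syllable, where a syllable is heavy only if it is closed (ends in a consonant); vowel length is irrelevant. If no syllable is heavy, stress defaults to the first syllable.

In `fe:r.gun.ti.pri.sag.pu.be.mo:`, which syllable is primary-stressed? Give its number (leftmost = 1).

Weights: 1 fe:r H, 2 gun H, 3 ti L, 4 pri L, 5 sag H, 6 pu L, 7 be L, 8 mo: L.
Heavy syllables in the domain: 1, 2, 5. The rightmost is syllable 5 (sag).
Primary stress: syllable 5 → fe:r.gun.ti.pri.ˈsag.pu.be.mo:.

5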